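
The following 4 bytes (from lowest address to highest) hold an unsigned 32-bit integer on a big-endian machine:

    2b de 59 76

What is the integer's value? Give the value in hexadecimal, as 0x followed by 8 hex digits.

Big-endian: lowest address holds the most-significant byte.
The bytes are already most-significant first: 0x2BDE5976.

0x2BDE5976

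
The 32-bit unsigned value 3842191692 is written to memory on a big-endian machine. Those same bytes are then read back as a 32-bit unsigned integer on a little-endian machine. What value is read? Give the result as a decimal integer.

3842191692 in 32-bit hexadecimal is 0xE503314C.
Stored big-endian, the bytes at ascending addresses are E5 03 31 4C.
Read back as little-endian, the first byte is least significant, giving 0x4C3103E5.
0x4C3103E5 = 1278280677.

1278280677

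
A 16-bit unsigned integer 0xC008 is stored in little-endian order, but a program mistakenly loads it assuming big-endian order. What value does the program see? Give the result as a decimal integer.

2240

Stored little-endian, the bytes at ascending addresses are 08 C0.
Read back as big-endian, the last byte is least significant, giving 0x08C0.
0x08C0 = 2240.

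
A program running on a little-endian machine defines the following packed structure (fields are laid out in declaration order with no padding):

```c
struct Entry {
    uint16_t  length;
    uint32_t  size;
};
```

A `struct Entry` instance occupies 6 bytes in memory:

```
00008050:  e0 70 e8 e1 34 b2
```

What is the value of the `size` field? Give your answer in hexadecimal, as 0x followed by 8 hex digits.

0xB234E1E8

`size` follows `length` (2 bytes), so it starts at byte offset 2 and occupies 4 bytes.
Bytes at offsets 2..5: E8 E1 34 B2.
Little-endian stores the least-significant byte at the lowest address.
Reassemble most-significant byte first: B2 34 E1 E8 → 0xB234E1E8.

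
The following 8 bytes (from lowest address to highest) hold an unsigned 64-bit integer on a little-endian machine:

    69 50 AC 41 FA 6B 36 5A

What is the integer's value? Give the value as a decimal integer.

6500501834743697513

In little-endian order the low byte comes first in memory.
Reassemble most-significant byte first: 5A 36 6B FA 41 AC 50 69 → 0x5A366BFA41AC5069.
0x5A366BFA41AC5069 = 6500501834743697513.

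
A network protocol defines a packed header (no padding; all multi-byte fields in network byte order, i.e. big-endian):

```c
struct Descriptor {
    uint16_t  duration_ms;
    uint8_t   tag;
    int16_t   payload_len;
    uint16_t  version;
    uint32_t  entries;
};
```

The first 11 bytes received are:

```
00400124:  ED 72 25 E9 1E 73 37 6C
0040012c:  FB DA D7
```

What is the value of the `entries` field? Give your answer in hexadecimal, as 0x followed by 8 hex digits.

`entries` follows `duration_ms` (2 B), `tag` (1 B), `payload_len` (2 B), `version` (2 B), so it starts at offset 2 + 1 + 2 + 2 = 7 and occupies 4 bytes.
Bytes at offsets 7..10: 6C FB DA D7.
Big-endian: lowest address holds the most-significant byte.
The bytes are already most-significant first: 0x6CFBDAD7.

0x6CFBDAD7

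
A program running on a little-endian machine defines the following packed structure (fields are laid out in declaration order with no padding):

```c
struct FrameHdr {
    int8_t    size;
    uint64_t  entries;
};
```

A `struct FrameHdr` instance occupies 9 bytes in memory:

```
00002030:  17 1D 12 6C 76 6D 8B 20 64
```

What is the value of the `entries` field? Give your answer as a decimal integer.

7214919905302024733

`entries` follows `size` (1 byte), so it starts at byte offset 1 and occupies 8 bytes.
Bytes at offsets 1..8: 1D 12 6C 76 6D 8B 20 64.
In little-endian order the low byte comes first in memory.
Reassemble most-significant byte first: 64 20 8B 6D 76 6C 12 1D → 0x64208B6D766C121D.
0x64208B6D766C121D = 7214919905302024733.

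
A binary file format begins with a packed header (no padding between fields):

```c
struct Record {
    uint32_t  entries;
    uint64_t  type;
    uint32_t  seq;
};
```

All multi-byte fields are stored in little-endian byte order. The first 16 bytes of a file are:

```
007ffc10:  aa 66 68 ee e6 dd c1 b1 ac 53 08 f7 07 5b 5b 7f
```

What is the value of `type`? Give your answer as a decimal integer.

`type` follows `entries` (4 bytes), so it starts at byte offset 4 and occupies 8 bytes.
Bytes at offsets 4..11: E6 DD C1 B1 AC 53 08 F7.
In little-endian order the low byte comes first in memory.
Reassemble most-significant byte first: F7 08 53 AC B1 C1 DD E6 → 0xF70853ACB1C1DDE6.
0xF70853ACB1C1DDE6 = 17800569528363638246.

17800569528363638246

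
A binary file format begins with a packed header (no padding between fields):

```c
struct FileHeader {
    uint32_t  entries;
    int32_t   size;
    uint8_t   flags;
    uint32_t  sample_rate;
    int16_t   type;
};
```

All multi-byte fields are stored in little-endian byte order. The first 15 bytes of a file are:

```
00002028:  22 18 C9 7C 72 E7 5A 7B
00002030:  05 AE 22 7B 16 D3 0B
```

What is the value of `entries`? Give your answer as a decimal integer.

`entries` is the first field, at byte offset 0, occupying 4 bytes.
Bytes at offsets 0..3: 22 18 C9 7C.
Little-endian: lowest address holds the least-significant byte.
Reassemble most-significant byte first: 7C C9 18 22 → 0x7CC91822.
0x7CC91822 = 2093553698.

2093553698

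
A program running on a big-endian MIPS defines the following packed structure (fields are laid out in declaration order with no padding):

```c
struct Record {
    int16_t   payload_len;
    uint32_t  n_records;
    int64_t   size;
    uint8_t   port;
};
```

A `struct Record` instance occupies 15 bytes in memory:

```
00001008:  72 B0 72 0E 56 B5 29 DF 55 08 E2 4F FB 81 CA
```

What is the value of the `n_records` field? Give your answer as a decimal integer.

`n_records` follows `payload_len` (2 bytes), so it starts at byte offset 2 and occupies 4 bytes.
Bytes at offsets 2..5: 72 0E 56 B5.
In big-endian order the high byte comes first in memory.
The bytes are already most-significant first: 0x720E56B5.
0x720E56B5 = 1913542325.

1913542325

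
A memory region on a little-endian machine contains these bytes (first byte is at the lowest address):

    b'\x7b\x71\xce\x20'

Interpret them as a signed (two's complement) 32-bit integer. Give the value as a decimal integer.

550400379

Little-endian stores the least-significant byte at the lowest address.
Reassemble most-significant byte first: 20 CE 71 7B → 0x20CE717B.
0x20CE717B = 550400379.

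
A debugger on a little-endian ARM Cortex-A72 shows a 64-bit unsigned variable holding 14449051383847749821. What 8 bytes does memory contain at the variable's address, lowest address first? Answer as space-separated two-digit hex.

BD 88 9C E3 AD 57 85 C8

14449051383847749821 in hexadecimal, padded to 64 bits, is 0xC88557ADE39C88BD.
Split into bytes (most-significant first): C8 85 57 AD E3 9C 88 BD.
Little-endian: lowest address holds the least-significant byte.
So at ascending addresses the bytes are BD 88 9C E3 AD 57 85 C8.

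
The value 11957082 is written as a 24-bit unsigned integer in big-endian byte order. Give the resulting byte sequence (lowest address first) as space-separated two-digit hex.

11957082 in hexadecimal, padded to 24 bits, is 0xB6735A.
Split into bytes (most-significant first): B6 73 5A.
Big-endian: lowest address holds the most-significant byte.
So the memory order matches the most-significant-first order: B6 73 5A.

B6 73 5A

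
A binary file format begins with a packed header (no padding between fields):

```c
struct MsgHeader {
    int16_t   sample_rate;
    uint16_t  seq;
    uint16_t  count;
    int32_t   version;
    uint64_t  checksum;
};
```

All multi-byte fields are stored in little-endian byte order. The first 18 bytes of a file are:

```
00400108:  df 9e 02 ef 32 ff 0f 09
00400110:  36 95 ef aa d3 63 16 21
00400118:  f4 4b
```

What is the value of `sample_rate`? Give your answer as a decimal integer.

-24865

`sample_rate` is the first field, at byte offset 0, occupying 2 bytes.
Bytes at offsets 0..1: DF 9E.
Little-endian: lowest address holds the least-significant byte.
Reassemble most-significant byte first: 9E DF → 0x9EDF.
Top bit is set, so as a signed 16-bit value this is 0x9EDF − 2^16 = -24865.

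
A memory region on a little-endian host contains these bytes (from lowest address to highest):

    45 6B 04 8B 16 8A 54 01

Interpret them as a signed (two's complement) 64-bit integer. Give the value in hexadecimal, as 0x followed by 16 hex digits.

Little-endian stores the least-significant byte at the lowest address.
Reassemble most-significant byte first: 01 54 8A 16 8B 04 6B 45 → 0x01548A168B046B45.

0x01548A168B046B45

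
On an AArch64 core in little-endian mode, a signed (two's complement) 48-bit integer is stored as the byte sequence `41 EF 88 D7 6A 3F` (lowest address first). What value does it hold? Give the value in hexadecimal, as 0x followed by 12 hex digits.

0x3F6AD788EF41

In little-endian order the low byte comes first in memory.
Reassemble most-significant byte first: 3F 6A D7 88 EF 41 → 0x3F6AD788EF41.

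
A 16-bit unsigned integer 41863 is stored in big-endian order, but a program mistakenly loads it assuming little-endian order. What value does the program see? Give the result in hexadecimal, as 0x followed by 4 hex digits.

41863 in 16-bit hexadecimal is 0xA387.
Stored big-endian, the bytes at ascending addresses are A3 87.
Read back as little-endian, the first byte is least significant, giving 0x87A3.

0x87A3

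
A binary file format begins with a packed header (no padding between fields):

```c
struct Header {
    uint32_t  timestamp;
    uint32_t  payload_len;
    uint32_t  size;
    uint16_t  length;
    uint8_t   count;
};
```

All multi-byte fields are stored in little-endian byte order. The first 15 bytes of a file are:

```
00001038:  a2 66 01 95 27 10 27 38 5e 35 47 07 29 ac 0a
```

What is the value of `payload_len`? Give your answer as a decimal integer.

942084135

`payload_len` follows `timestamp` (4 bytes), so it starts at byte offset 4 and occupies 4 bytes.
Bytes at offsets 4..7: 27 10 27 38.
In little-endian order the low byte comes first in memory.
Reassemble most-significant byte first: 38 27 10 27 → 0x38271027.
0x38271027 = 942084135.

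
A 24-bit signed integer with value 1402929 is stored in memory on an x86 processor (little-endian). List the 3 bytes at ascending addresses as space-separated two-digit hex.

1402929 in hexadecimal, padded to 24 bits, is 0x156831.
Split into bytes (most-significant first): 15 68 31.
In little-endian order the low byte comes first in memory.
So at ascending addresses the bytes are 31 68 15.

31 68 15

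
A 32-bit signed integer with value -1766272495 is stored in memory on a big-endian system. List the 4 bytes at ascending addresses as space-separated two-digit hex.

Two's complement of -1766272495 in 32 bits: 1766272495 = 0x69472DEF; invert → 0x96B8D210; add 1 → 0x96B8D211.
Split into bytes (most-significant first): 96 B8 D2 11.
Big-endian: lowest address holds the most-significant byte.
So the memory order matches the most-significant-first order: 96 B8 D2 11.

96 B8 D2 11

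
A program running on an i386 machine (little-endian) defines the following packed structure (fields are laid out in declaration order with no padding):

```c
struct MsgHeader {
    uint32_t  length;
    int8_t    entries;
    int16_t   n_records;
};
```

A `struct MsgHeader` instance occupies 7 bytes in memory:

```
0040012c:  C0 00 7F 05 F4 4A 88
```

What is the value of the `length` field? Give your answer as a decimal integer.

92209344

`length` is the first field, at byte offset 0, occupying 4 bytes.
Bytes at offsets 0..3: C0 00 7F 05.
In little-endian order the low byte comes first in memory.
Reassemble most-significant byte first: 05 7F 00 C0 → 0x057F00C0.
0x057F00C0 = 92209344.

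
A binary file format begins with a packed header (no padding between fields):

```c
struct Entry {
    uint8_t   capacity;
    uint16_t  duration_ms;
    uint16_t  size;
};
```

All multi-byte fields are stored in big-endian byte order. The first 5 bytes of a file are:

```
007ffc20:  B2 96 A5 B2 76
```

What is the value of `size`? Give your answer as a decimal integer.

`size` follows `capacity` (1 B), `duration_ms` (2 B), so it starts at offset 1 + 2 = 3 and occupies 2 bytes.
Bytes at offsets 3..4: B2 76.
Big-endian: lowest address holds the most-significant byte.
The bytes are already most-significant first: 0xB276.
0xB276 = 45686.

45686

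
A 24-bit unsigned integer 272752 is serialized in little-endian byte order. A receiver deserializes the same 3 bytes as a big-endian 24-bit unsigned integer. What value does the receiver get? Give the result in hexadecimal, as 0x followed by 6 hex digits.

0x702904

272752 in 24-bit hexadecimal is 0x042970.
Stored little-endian, the bytes at ascending addresses are 70 29 04.
Read back as big-endian, the last byte is least significant, giving 0x702904.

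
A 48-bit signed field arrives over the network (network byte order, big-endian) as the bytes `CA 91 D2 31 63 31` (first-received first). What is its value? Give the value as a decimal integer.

-58747331189967

Big-endian stores the most-significant byte at the lowest address.
The bytes are already most-significant first: 0xCA91D2316331.
Top bit is set, so as a signed 48-bit value this is 0xCA91D2316331 − 2^48 = -58747331189967.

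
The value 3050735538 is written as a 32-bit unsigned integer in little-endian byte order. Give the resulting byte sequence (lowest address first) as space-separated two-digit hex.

3050735538 in hexadecimal, padded to 32 bits, is 0xB5D687B2.
Split into bytes (most-significant first): B5 D6 87 B2.
In little-endian order the low byte comes first in memory.
So at ascending addresses the bytes are B2 87 D6 B5.

B2 87 D6 B5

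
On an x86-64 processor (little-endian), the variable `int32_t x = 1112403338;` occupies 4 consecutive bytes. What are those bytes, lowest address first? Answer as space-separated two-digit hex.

8A ED 4D 42

1112403338 in hexadecimal, padded to 32 bits, is 0x424DED8A.
Split into bytes (most-significant first): 42 4D ED 8A.
Little-endian: lowest address holds the least-significant byte.
So at ascending addresses the bytes are 8A ED 4D 42.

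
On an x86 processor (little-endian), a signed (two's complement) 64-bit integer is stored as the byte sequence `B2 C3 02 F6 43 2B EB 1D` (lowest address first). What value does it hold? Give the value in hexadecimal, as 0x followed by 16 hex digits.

Little-endian stores the least-significant byte at the lowest address.
Reassemble most-significant byte first: 1D EB 2B 43 F6 02 C3 B2 → 0x1DEB2B43F602C3B2.

0x1DEB2B43F602C3B2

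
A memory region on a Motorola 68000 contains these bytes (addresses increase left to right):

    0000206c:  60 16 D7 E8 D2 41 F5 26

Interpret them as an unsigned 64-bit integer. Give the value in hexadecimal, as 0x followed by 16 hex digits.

0x6016D7E8D241F526

Big-endian: lowest address holds the most-significant byte.
The bytes are already most-significant first: 0x6016D7E8D241F526.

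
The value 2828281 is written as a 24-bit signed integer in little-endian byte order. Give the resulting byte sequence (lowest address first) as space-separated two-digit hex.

F9 27 2B

2828281 in hexadecimal, padded to 24 bits, is 0x2B27F9.
Split into bytes (most-significant first): 2B 27 F9.
In little-endian order the low byte comes first in memory.
So at ascending addresses the bytes are F9 27 2B.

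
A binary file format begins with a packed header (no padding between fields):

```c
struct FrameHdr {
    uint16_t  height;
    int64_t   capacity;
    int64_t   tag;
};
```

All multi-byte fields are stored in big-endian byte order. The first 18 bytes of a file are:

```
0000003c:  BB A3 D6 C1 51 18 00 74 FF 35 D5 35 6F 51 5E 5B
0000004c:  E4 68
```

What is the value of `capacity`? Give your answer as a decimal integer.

-2972005115559084235

`capacity` follows `height` (2 bytes), so it starts at byte offset 2 and occupies 8 bytes.
Bytes at offsets 2..9: D6 C1 51 18 00 74 FF 35.
Big-endian: lowest address holds the most-significant byte.
The bytes are already most-significant first: 0xD6C151180074FF35.
Top bit is set, so as a signed 64-bit value this is 0xD6C151180074FF35 − 2^64 = -2972005115559084235.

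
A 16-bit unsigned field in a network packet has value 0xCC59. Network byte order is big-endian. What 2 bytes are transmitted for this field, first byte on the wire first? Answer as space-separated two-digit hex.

CC 59

Split into bytes (most-significant first): CC 59.
Big-endian: lowest address holds the most-significant byte.
So the memory order matches the most-significant-first order: CC 59.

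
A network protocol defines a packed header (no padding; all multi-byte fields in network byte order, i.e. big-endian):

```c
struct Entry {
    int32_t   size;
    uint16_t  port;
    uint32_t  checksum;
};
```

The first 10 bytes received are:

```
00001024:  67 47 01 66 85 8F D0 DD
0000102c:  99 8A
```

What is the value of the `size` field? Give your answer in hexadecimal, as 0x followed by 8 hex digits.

`size` is the first field, at byte offset 0, occupying 4 bytes.
Bytes at offsets 0..3: 67 47 01 66.
Big-endian stores the most-significant byte at the lowest address.
The bytes are already most-significant first: 0x67470166.

0x67470166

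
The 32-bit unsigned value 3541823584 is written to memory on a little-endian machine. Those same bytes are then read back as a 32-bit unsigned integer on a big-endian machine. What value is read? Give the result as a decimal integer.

3541823584 in 32-bit hexadecimal is 0xD31BF060.
Stored little-endian, the bytes at ascending addresses are 60 F0 1B D3.
Read back as big-endian, the last byte is least significant, giving 0x60F01BD3.
0x60F01BD3 = 1626348499.

1626348499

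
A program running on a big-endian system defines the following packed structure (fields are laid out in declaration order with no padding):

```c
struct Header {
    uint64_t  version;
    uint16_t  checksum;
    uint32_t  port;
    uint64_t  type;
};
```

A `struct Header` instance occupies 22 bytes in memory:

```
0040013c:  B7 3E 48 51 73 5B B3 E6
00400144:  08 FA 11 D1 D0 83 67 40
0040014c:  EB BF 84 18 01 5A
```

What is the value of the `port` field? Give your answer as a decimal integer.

`port` follows `version` (8 B), `checksum` (2 B), so it starts at offset 8 + 2 = 10 and occupies 4 bytes.
Bytes at offsets 10..13: 11 D1 D0 83.
Big-endian: lowest address holds the most-significant byte.
The bytes are already most-significant first: 0x11D1D083.
0x11D1D083 = 298963075.

298963075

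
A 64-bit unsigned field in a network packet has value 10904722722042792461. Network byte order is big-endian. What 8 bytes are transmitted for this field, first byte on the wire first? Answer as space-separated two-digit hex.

10904722722042792461 in hexadecimal, padded to 64 bits, is 0x97555B8A3D7DCA0D.
Split into bytes (most-significant first): 97 55 5B 8A 3D 7D CA 0D.
Big-endian: lowest address holds the most-significant byte.
So the memory order matches the most-significant-first order: 97 55 5B 8A 3D 7D CA 0D.

97 55 5B 8A 3D 7D CA 0D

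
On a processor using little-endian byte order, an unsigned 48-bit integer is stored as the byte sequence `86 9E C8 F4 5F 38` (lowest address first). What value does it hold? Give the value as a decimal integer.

In little-endian order the low byte comes first in memory.
Reassemble most-significant byte first: 38 5F F4 C8 9E 86 → 0x385FF4C89E86.
0x385FF4C89E86 = 61984779837062.

61984779837062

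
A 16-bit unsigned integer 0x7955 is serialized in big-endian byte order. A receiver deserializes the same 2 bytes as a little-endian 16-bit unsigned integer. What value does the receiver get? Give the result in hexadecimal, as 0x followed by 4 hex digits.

Stored big-endian, the bytes at ascending addresses are 79 55.
Read back as little-endian, the first byte is least significant, giving 0x5579.

0x5579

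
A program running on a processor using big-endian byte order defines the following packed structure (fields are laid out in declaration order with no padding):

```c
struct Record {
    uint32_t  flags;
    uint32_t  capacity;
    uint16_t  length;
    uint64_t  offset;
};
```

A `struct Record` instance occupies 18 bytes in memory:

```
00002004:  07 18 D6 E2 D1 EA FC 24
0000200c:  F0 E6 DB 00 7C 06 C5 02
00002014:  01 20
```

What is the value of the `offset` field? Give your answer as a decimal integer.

`offset` follows `flags` (4 B), `capacity` (4 B), `length` (2 B), so it starts at offset 4 + 4 + 2 = 10 and occupies 8 bytes.
Bytes at offsets 10..17: DB 00 7C 06 C5 02 01 20.
Big-endian stores the most-significant byte at the lowest address.
The bytes are already most-significant first: 0xDB007C06C5020120.
0xDB007C06C5020120 = 15780749462823108896.

15780749462823108896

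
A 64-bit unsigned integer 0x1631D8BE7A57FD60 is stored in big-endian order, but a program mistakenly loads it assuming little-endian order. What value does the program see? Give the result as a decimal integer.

6988838381448343830

Stored big-endian, the bytes at ascending addresses are 16 31 D8 BE 7A 57 FD 60.
Read back as little-endian, the first byte is least significant, giving 0x60FD577ABED83116.
0x60FD577ABED83116 = 6988838381448343830.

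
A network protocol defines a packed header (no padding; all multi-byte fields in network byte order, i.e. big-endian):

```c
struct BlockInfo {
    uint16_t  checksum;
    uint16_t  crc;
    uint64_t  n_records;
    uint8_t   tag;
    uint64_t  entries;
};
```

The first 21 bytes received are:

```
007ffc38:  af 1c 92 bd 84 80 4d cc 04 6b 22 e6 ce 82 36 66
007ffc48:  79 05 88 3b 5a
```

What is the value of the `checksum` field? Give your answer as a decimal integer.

`checksum` is the first field, at byte offset 0, occupying 2 bytes.
Bytes at offsets 0..1: AF 1C.
Big-endian: lowest address holds the most-significant byte.
The bytes are already most-significant first: 0xAF1C.
0xAF1C = 44828.

44828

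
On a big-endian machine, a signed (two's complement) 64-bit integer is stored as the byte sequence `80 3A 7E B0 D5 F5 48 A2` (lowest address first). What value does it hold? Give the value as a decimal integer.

In big-endian order the high byte comes first in memory.
The bytes are already most-significant first: 0x803A7EB0D5F548A2.
Top bit is set, so as a signed 64-bit value this is 0x803A7EB0D5F548A2 − 2^64 = -9206907190236591966.

-9206907190236591966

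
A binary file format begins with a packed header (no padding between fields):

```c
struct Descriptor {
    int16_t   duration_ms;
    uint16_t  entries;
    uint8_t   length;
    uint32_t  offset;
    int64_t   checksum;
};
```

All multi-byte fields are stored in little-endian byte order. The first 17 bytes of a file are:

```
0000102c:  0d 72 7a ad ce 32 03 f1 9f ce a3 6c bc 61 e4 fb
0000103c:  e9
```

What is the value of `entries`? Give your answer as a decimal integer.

`entries` follows `duration_ms` (2 bytes), so it starts at byte offset 2 and occupies 2 bytes.
Bytes at offsets 2..3: 7A AD.
In little-endian order the low byte comes first in memory.
Reassemble most-significant byte first: AD 7A → 0xAD7A.
0xAD7A = 44410.

44410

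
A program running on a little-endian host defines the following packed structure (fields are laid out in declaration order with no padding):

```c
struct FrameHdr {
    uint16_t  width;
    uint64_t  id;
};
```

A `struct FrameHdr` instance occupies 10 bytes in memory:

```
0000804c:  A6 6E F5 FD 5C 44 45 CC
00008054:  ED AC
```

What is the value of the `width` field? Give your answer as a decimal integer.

`width` is the first field, at byte offset 0, occupying 2 bytes.
Bytes at offsets 0..1: A6 6E.
In little-endian order the low byte comes first in memory.
Reassemble most-significant byte first: 6E A6 → 0x6EA6.
0x6EA6 = 28326.

28326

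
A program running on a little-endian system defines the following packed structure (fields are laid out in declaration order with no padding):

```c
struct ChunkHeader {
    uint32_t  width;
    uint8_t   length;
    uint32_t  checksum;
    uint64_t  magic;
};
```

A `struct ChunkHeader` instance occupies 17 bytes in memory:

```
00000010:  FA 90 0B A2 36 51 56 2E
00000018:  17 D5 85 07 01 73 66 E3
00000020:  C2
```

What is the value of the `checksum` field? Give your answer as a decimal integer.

`checksum` follows `width` (4 B), `length` (1 B), so it starts at offset 4 + 1 = 5 and occupies 4 bytes.
Bytes at offsets 5..8: 51 56 2E 17.
In little-endian order the low byte comes first in memory.
Reassemble most-significant byte first: 17 2E 56 51 → 0x172E5651.
0x172E5651 = 388912721.

388912721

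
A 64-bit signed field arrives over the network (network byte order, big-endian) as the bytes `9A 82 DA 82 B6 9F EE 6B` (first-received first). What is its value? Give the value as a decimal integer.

Big-endian stores the most-significant byte at the lowest address.
The bytes are already most-significant first: 0x9A82DA82B69FEE6B.
Top bit is set, so as a signed 64-bit value this is 0x9A82DA82B69FEE6B − 2^64 = -7313042589951725973.

-7313042589951725973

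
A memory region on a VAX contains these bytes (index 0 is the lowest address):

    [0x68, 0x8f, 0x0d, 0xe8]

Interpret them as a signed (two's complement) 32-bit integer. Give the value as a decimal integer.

-401764504

In little-endian order the low byte comes first in memory.
Reassemble most-significant byte first: E8 0D 8F 68 → 0xE80D8F68.
Top bit is set, so as a signed 32-bit value this is 0xE80D8F68 − 2^32 = -401764504.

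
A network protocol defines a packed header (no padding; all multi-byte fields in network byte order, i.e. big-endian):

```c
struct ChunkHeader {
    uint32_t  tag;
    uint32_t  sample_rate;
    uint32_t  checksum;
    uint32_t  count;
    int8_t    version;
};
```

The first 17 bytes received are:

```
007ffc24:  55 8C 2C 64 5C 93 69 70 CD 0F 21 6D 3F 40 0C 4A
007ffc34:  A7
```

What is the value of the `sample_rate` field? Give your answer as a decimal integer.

`sample_rate` follows `tag` (4 bytes), so it starts at byte offset 4 and occupies 4 bytes.
Bytes at offsets 4..7: 5C 93 69 70.
Big-endian stores the most-significant byte at the lowest address.
The bytes are already most-significant first: 0x5C936970.
0x5C936970 = 1553164656.

1553164656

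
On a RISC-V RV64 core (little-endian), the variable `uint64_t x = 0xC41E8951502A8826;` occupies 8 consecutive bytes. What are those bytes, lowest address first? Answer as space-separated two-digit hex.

Split into bytes (most-significant first): C4 1E 89 51 50 2A 88 26.
Little-endian stores the least-significant byte at the lowest address.
So at ascending addresses the bytes are 26 88 2A 50 51 89 1E C4.

26 88 2A 50 51 89 1E C4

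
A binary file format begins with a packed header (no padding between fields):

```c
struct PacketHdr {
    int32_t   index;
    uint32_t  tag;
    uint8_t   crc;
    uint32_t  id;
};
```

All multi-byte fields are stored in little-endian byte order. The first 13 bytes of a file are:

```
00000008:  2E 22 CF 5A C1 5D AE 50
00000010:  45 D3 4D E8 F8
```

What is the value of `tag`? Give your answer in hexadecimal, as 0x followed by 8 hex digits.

0x50AE5DC1

`tag` follows `index` (4 bytes), so it starts at byte offset 4 and occupies 4 bytes.
Bytes at offsets 4..7: C1 5D AE 50.
Little-endian: lowest address holds the least-significant byte.
Reassemble most-significant byte first: 50 AE 5D C1 → 0x50AE5DC1.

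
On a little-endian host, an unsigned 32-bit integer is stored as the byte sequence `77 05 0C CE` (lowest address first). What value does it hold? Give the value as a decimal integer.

In little-endian order the low byte comes first in memory.
Reassemble most-significant byte first: CE 0C 05 77 → 0xCE0C0577.
0xCE0C0577 = 3456894327.

3456894327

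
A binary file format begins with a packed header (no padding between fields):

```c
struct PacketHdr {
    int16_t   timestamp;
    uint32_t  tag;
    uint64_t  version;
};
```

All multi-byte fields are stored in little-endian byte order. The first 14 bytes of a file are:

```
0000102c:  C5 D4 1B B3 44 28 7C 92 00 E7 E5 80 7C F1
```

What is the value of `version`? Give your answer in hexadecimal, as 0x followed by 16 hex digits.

`version` follows `timestamp` (2 B), `tag` (4 B), so it starts at offset 2 + 4 = 6 and occupies 8 bytes.
Bytes at offsets 6..13: 7C 92 00 E7 E5 80 7C F1.
In little-endian order the low byte comes first in memory.
Reassemble most-significant byte first: F1 7C 80 E5 E7 00 92 7C → 0xF17C80E5E700927C.

0xF17C80E5E700927C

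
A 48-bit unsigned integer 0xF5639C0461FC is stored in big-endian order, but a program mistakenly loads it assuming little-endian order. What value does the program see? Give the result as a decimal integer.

Stored big-endian, the bytes at ascending addresses are F5 63 9C 04 61 FC.
Read back as little-endian, the first byte is least significant, giving 0xFC61049C63F5.
0xFC61049C63F5 = 277493619385333.

277493619385333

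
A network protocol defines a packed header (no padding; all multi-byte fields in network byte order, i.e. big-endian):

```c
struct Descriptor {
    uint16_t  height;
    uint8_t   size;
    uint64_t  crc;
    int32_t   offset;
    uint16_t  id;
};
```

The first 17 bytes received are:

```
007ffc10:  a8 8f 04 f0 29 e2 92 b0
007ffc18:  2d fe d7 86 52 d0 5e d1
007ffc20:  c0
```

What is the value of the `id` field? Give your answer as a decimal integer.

`id` follows `height` (2 B), `size` (1 B), `crc` (8 B), `offset` (4 B), so it starts at offset 2 + 1 + 8 + 4 = 15 and occupies 2 bytes.
Bytes at offsets 15..16: D1 C0.
In big-endian order the high byte comes first in memory.
The bytes are already most-significant first: 0xD1C0.
0xD1C0 = 53696.

53696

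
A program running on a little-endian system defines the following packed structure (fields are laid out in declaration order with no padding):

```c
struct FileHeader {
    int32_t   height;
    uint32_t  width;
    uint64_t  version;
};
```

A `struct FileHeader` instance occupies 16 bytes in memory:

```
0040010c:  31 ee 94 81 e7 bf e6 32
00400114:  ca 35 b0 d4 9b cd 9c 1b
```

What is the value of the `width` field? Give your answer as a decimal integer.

853983207

`width` follows `height` (4 bytes), so it starts at byte offset 4 and occupies 4 bytes.
Bytes at offsets 4..7: E7 BF E6 32.
Little-endian stores the least-significant byte at the lowest address.
Reassemble most-significant byte first: 32 E6 BF E7 → 0x32E6BFE7.
0x32E6BFE7 = 853983207.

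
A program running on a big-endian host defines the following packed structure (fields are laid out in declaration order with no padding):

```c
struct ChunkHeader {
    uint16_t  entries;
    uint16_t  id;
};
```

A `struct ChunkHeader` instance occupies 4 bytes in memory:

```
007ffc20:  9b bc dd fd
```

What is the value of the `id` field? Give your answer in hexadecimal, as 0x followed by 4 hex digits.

`id` follows `entries` (2 bytes), so it starts at byte offset 2 and occupies 2 bytes.
Bytes at offsets 2..3: DD FD.
Big-endian stores the most-significant byte at the lowest address.
The bytes are already most-significant first: 0xDDFD.

0xDDFD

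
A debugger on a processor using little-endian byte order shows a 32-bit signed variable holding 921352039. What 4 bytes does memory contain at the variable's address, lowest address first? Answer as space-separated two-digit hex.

67 B7 EA 36

921352039 in hexadecimal, padded to 32 bits, is 0x36EAB767.
Split into bytes (most-significant first): 36 EA B7 67.
Little-endian: lowest address holds the least-significant byte.
So at ascending addresses the bytes are 67 B7 EA 36.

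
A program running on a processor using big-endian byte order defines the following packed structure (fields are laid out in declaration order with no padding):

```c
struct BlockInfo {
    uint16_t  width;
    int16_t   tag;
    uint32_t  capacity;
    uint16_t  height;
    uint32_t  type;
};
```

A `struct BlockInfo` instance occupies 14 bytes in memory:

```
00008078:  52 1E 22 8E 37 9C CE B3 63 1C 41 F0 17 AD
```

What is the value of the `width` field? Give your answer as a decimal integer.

`width` is the first field, at byte offset 0, occupying 2 bytes.
Bytes at offsets 0..1: 52 1E.
Big-endian: lowest address holds the most-significant byte.
The bytes are already most-significant first: 0x521E.
0x521E = 21022.

21022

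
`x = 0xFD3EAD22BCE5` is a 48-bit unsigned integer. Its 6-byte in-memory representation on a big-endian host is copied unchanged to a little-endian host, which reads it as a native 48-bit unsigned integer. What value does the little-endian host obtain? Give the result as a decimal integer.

252596198391549

Stored big-endian, the bytes at ascending addresses are FD 3E AD 22 BC E5.
Read back as little-endian, the first byte is least significant, giving 0xE5BC22AD3EFD.
0xE5BC22AD3EFD = 252596198391549.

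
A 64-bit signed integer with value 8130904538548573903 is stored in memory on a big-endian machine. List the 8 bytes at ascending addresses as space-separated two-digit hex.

70 D6 C6 99 32 CC 96 CF

8130904538548573903 in hexadecimal, padded to 64 bits, is 0x70D6C69932CC96CF.
Split into bytes (most-significant first): 70 D6 C6 99 32 CC 96 CF.
In big-endian order the high byte comes first in memory.
So the memory order matches the most-significant-first order: 70 D6 C6 99 32 CC 96 CF.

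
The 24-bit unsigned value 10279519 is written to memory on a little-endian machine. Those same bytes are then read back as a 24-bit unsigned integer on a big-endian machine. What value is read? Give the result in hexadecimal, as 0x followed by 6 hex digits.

10279519 in 24-bit hexadecimal is 0x9CDA5F.
Stored little-endian, the bytes at ascending addresses are 5F DA 9C.
Read back as big-endian, the last byte is least significant, giving 0x5FDA9C.

0x5FDA9C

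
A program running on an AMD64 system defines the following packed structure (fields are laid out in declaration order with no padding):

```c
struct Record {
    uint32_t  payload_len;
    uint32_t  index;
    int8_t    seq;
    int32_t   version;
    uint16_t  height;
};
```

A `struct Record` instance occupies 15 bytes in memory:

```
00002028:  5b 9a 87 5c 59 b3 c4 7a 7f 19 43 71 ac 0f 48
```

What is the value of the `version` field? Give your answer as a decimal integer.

-1401863399

`version` follows `payload_len` (4 B), `index` (4 B), `seq` (1 B), so it starts at offset 4 + 4 + 1 = 9 and occupies 4 bytes.
Bytes at offsets 9..12: 19 43 71 AC.
Little-endian: lowest address holds the least-significant byte.
Reassemble most-significant byte first: AC 71 43 19 → 0xAC714319.
Top bit is set, so as a signed 32-bit value this is 0xAC714319 − 2^32 = -1401863399.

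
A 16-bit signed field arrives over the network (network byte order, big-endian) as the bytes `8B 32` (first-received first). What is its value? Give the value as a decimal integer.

Big-endian: lowest address holds the most-significant byte.
The bytes are already most-significant first: 0x8B32.
Top bit is set, so as a signed 16-bit value this is 0x8B32 − 2^16 = -29902.

-29902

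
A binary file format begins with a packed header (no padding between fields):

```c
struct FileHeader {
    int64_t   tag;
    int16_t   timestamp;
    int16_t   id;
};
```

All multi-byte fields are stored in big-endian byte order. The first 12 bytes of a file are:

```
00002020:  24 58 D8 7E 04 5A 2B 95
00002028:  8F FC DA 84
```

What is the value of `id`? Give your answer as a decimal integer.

-9596

`id` follows `tag` (8 B), `timestamp` (2 B), so it starts at offset 8 + 2 = 10 and occupies 2 bytes.
Bytes at offsets 10..11: DA 84.
Big-endian: lowest address holds the most-significant byte.
The bytes are already most-significant first: 0xDA84.
Top bit is set, so as a signed 16-bit value this is 0xDA84 − 2^16 = -9596.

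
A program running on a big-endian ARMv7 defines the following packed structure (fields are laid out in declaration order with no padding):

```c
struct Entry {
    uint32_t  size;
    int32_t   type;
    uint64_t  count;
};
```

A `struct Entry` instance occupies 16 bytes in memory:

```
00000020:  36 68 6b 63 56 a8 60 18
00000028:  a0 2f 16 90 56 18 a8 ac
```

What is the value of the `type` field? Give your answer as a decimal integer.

`type` follows `size` (4 bytes), so it starts at byte offset 4 and occupies 4 bytes.
Bytes at offsets 4..7: 56 A8 60 18.
Big-endian stores the most-significant byte at the lowest address.
The bytes are already most-significant first: 0x56A86018.
0x56A86018 = 1453875224.

1453875224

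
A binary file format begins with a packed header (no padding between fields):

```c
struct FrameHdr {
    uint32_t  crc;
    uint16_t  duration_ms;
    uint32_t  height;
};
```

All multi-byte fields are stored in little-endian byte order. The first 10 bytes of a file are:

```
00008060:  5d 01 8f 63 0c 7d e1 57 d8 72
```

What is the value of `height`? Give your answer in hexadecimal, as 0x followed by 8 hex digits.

0x72D857E1

`height` follows `crc` (4 B), `duration_ms` (2 B), so it starts at offset 4 + 2 = 6 and occupies 4 bytes.
Bytes at offsets 6..9: E1 57 D8 72.
Little-endian: lowest address holds the least-significant byte.
Reassemble most-significant byte first: 72 D8 57 E1 → 0x72D857E1.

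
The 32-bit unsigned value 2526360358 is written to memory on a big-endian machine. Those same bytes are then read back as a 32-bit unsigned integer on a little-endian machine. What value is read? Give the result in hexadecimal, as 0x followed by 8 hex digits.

2526360358 in 32-bit hexadecimal is 0x96953326.
Stored big-endian, the bytes at ascending addresses are 96 95 33 26.
Read back as little-endian, the first byte is least significant, giving 0x26339596.

0x26339596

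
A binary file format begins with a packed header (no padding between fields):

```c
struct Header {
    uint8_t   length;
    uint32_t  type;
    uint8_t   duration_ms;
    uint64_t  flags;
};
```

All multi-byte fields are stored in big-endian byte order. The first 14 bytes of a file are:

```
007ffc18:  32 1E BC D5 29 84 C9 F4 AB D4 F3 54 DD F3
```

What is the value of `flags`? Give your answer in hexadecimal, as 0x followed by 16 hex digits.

`flags` follows `length` (1 B), `type` (4 B), `duration_ms` (1 B), so it starts at offset 1 + 4 + 1 = 6 and occupies 8 bytes.
Bytes at offsets 6..13: C9 F4 AB D4 F3 54 DD F3.
Big-endian stores the most-significant byte at the lowest address.
The bytes are already most-significant first: 0xC9F4ABD4F354DDF3.

0xC9F4ABD4F354DDF3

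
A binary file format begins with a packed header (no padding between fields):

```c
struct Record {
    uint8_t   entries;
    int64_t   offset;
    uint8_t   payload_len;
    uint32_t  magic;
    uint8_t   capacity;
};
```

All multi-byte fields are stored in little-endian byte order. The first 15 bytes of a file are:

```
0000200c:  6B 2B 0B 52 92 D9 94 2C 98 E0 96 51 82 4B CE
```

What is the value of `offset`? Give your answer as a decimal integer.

-7481441218785572053

`offset` follows `entries` (1 byte), so it starts at byte offset 1 and occupies 8 bytes.
Bytes at offsets 1..8: 2B 0B 52 92 D9 94 2C 98.
Little-endian: lowest address holds the least-significant byte.
Reassemble most-significant byte first: 98 2C 94 D9 92 52 0B 2B → 0x982C94D992520B2B.
Top bit is set, so as a signed 64-bit value this is 0x982C94D992520B2B − 2^64 = -7481441218785572053.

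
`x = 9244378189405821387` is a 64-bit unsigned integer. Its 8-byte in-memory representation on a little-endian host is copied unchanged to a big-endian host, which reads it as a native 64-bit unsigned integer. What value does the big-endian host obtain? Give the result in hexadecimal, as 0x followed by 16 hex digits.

9244378189405821387 in 64-bit hexadecimal is 0x804AA0FC04E719CB.
Stored little-endian, the bytes at ascending addresses are CB 19 E7 04 FC A0 4A 80.
Read back as big-endian, the last byte is least significant, giving 0xCB19E704FCA04A80.

0xCB19E704FCA04A80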